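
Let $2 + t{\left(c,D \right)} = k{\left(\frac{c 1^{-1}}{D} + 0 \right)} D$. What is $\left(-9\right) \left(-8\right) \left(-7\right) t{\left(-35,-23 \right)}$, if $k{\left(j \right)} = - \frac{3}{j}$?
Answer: $- \frac{109224}{5} \approx -21845.0$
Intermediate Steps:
$t{\left(c,D \right)} = -2 - \frac{3 D^{2}}{c}$ ($t{\left(c,D \right)} = -2 + - \frac{3}{\frac{c 1^{-1}}{D} + 0} D = -2 + - \frac{3}{\frac{c 1}{D} + 0} D = -2 + - \frac{3}{\frac{c}{D} + 0} D = -2 + - \frac{3}{c \frac{1}{D}} D = -2 + - 3 \frac{D}{c} D = -2 + - \frac{3 D}{c} D = -2 - \frac{3 D^{2}}{c}$)
$\left(-9\right) \left(-8\right) \left(-7\right) t{\left(-35,-23 \right)} = \left(-9\right) \left(-8\right) \left(-7\right) \left(-2 - \frac{3 \left(-23\right)^{2}}{-35}\right) = 72 \left(-7\right) \left(-2 - 1587 \left(- \frac{1}{35}\right)\right) = - 504 \left(-2 + \frac{1587}{35}\right) = \left(-504\right) \frac{1517}{35} = - \frac{109224}{5}$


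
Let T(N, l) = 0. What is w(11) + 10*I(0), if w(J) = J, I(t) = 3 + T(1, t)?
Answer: 41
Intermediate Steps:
I(t) = 3 (I(t) = 3 + 0 = 3)
w(11) + 10*I(0) = 11 + 10*3 = 11 + 30 = 41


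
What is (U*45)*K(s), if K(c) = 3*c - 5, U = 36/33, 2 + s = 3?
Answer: -1080/11 ≈ -98.182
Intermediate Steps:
s = 1 (s = -2 + 3 = 1)
U = 12/11 (U = 36*(1/33) = 12/11 ≈ 1.0909)
K(c) = -5 + 3*c
(U*45)*K(s) = ((12/11)*45)*(-5 + 3*1) = 540*(-5 + 3)/11 = (540/11)*(-2) = -1080/11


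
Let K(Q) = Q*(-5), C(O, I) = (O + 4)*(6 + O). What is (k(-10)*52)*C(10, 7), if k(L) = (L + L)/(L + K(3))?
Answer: 46592/5 ≈ 9318.4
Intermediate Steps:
C(O, I) = (4 + O)*(6 + O)
K(Q) = -5*Q
k(L) = 2*L/(-15 + L) (k(L) = (L + L)/(L - 5*3) = (2*L)/(L - 15) = (2*L)/(-15 + L) = 2*L/(-15 + L))
(k(-10)*52)*C(10, 7) = ((2*(-10)/(-15 - 10))*52)*(24 + 10² + 10*10) = ((2*(-10)/(-25))*52)*(24 + 100 + 100) = ((2*(-10)*(-1/25))*52)*224 = ((⅘)*52)*224 = (208/5)*224 = 46592/5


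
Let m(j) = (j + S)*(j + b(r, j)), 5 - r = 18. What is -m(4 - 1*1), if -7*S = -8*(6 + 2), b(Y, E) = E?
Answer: -510/7 ≈ -72.857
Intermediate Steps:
r = -13 (r = 5 - 1*18 = 5 - 18 = -13)
S = 64/7 (S = -(-8)*(6 + 2)/7 = -(-8)*8/7 = -1/7*(-64) = 64/7 ≈ 9.1429)
m(j) = 2*j*(64/7 + j) (m(j) = (j + 64/7)*(j + j) = (64/7 + j)*(2*j) = 2*j*(64/7 + j))
-m(4 - 1*1) = -2*(4 - 1*1)*(64 + 7*(4 - 1*1))/7 = -2*(4 - 1)*(64 + 7*(4 - 1))/7 = -2*3*(64 + 7*3)/7 = -2*3*(64 + 21)/7 = -2*3*85/7 = -1*510/7 = -510/7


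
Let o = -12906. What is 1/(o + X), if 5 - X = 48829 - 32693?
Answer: -1/29037 ≈ -3.4439e-5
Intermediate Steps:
X = -16131 (X = 5 - (48829 - 32693) = 5 - 1*16136 = 5 - 16136 = -16131)
1/(o + X) = 1/(-12906 - 16131) = 1/(-29037) = -1/29037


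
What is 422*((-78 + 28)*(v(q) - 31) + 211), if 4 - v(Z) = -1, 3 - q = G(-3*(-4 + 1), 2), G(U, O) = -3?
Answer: 637642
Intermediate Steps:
q = 6 (q = 3 - 1*(-3) = 3 + 3 = 6)
v(Z) = 5 (v(Z) = 4 - 1*(-1) = 4 + 1 = 5)
422*((-78 + 28)*(v(q) - 31) + 211) = 422*((-78 + 28)*(5 - 31) + 211) = 422*(-50*(-26) + 211) = 422*(1300 + 211) = 422*1511 = 637642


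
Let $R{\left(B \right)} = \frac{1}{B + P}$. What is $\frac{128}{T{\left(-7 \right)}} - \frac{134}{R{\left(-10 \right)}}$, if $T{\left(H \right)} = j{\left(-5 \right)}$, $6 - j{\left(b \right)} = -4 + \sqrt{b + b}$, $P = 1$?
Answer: $\frac{13394}{11} + \frac{64 i \sqrt{10}}{55} \approx 1217.6 + 3.6797 i$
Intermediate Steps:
$j{\left(b \right)} = 10 - \sqrt{2} \sqrt{b}$ ($j{\left(b \right)} = 6 - \left(-4 + \sqrt{b + b}\right) = 6 - \left(-4 + \sqrt{2 b}\right) = 6 - \left(-4 + \sqrt{2} \sqrt{b}\right) = 10 - \sqrt{2} \sqrt{b}$)
$T{\left(H \right)} = 10 - i \sqrt{10}$ ($T{\left(H \right)} = 10 - \sqrt{2} \sqrt{-5} = 10 - \sqrt{2} i \sqrt{5} = 10 - i \sqrt{10}$)
$R{\left(B \right)} = \frac{1}{1 + B}$ ($R{\left(B \right)} = \frac{1}{B + 1} = \frac{1}{1 + B}$)
$\frac{128}{T{\left(-7 \right)}} - \frac{134}{R{\left(-10 \right)}} = \frac{128}{10 - i \sqrt{10}} - \frac{134}{\frac{1}{1 - 10}} = \frac{128}{10 - i \sqrt{10}} - \frac{134}{\frac{1}{-9}} = \frac{128}{10 - i \sqrt{10}} - \frac{134}{- \frac{1}{9}} = \frac{128}{10 - i \sqrt{10}} - -1206 = \frac{128}{10 - i \sqrt{10}} + 1206 = 1206 + \frac{128}{10 - i \sqrt{10}}$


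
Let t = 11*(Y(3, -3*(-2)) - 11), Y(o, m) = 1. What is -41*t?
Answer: 4510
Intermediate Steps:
t = -110 (t = 11*(1 - 11) = 11*(-10) = -110)
-41*t = -41*(-110) = 4510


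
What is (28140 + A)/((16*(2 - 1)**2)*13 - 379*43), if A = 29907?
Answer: -19349/5363 ≈ -3.6079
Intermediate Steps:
(28140 + A)/((16*(2 - 1)**2)*13 - 379*43) = (28140 + 29907)/((16*(2 - 1)**2)*13 - 379*43) = 58047/((16*1**2)*13 - 16297) = 58047/((16*1)*13 - 16297) = 58047/(16*13 - 16297) = 58047/(208 - 16297) = 58047/(-16089) = 58047*(-1/16089) = -19349/5363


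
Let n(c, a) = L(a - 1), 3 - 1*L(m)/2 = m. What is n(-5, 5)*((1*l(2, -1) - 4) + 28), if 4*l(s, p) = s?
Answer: -49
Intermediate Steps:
L(m) = 6 - 2*m
l(s, p) = s/4
n(c, a) = 8 - 2*a (n(c, a) = 6 - 2*(a - 1) = 6 - 2*(-1 + a) = 6 + (2 - 2*a) = 8 - 2*a)
n(-5, 5)*((1*l(2, -1) - 4) + 28) = (8 - 2*5)*((1*((1/4)*2) - 4) + 28) = (8 - 10)*((1*(1/2) - 4) + 28) = -2*((1/2 - 4) + 28) = -2*(-7/2 + 28) = -2*49/2 = -49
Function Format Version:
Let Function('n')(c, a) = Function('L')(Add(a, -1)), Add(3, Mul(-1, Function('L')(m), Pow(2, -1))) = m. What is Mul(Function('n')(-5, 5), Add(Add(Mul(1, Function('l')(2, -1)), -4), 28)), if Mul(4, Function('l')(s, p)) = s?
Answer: -49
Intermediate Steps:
Function('L')(m) = Add(6, Mul(-2, m))
Function('l')(s, p) = Mul(Rational(1, 4), s)
Function('n')(c, a) = Add(8, Mul(-2, a)) (Function('n')(c, a) = Add(6, Mul(-2, Add(a, -1))) = Add(6, Mul(-2, Add(-1, a))) = Add(6, Add(2, Mul(-2, a))) = Add(8, Mul(-2, a)))
Mul(Function('n')(-5, 5), Add(Add(Mul(1, Function('l')(2, -1)), -4), 28)) = Mul(Add(8, Mul(-2, 5)), Add(Add(Mul(1, Mul(Rational(1, 4), 2)), -4), 28)) = Mul(Add(8, -10), Add(Add(Mul(1, Rational(1, 2)), -4), 28)) = Mul(-2, Add(Add(Rational(1, 2), -4), 28)) = Mul(-2, Add(Rational(-7, 2), 28)) = Mul(-2, Rational(49, 2)) = -49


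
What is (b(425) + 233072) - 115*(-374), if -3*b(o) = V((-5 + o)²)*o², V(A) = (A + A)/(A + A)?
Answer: 647621/3 ≈ 2.1587e+5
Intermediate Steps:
V(A) = 1 (V(A) = (2*A)/((2*A)) = (2*A)*(1/(2*A)) = 1)
b(o) = -o²/3
(b(425) + 233072) - 115*(-374) = (-⅓*425² + 233072) - 115*(-374) = (-⅓*180625 + 233072) + 43010 = (-180625/3 + 233072) + 43010 = 518591/3 + 43010 = 647621/3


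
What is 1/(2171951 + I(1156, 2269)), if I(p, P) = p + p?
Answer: 1/2174263 ≈ 4.5993e-7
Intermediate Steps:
I(p, P) = 2*p
1/(2171951 + I(1156, 2269)) = 1/(2171951 + 2*1156) = 1/(2171951 + 2312) = 1/2174263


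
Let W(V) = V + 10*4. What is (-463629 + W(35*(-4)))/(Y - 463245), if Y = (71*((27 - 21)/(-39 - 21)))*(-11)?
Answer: 662470/661667 ≈ 1.0012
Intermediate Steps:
W(V) = 40 + V (W(V) = V + 40 = 40 + V)
Y = 781/10 (Y = (71*(6/(-60)))*(-11) = (71*(6*(-1/60)))*(-11) = (71*(-⅒))*(-11) = -71/10*(-11) = 781/10 ≈ 78.100)
(-463629 + W(35*(-4)))/(Y - 463245) = (-463629 + (40 + 35*(-4)))/(781/10 - 463245) = (-463629 + (40 - 140))/(-4631669/10) = (-463629 - 100)*(-10/4631669) = -463729*(-10/4631669) = 662470/661667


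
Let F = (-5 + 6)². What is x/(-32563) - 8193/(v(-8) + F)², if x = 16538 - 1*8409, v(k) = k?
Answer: -267186980/1595587 ≈ -167.45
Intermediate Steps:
F = 1 (F = 1² = 1)
x = 8129 (x = 16538 - 8409 = 8129)
x/(-32563) - 8193/(v(-8) + F)² = 8129/(-32563) - 8193/(-8 + 1)² = 8129*(-1/32563) - 8193/((-7)²) = -8129/32563 - 8193/49 = -267186980/1595587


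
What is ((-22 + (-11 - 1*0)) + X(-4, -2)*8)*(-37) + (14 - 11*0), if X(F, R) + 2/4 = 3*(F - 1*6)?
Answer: 10263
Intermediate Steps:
X(F, R) = -37/2 + 3*F (X(F, R) = -½ + 3*(F - 1*6) = -½ + 3*(F - 6) = -½ + 3*(-6 + F) = -½ + (-18 + 3*F) = -37/2 + 3*F)
((-22 + (-11 - 1*0)) + X(-4, -2)*8)*(-37) + (14 - 11*0) = ((-22 + (-11 - 1*0)) + (-37/2 + 3*(-4))*8)*(-37) + (14 - 11*0) = ((-22 + (-11 + 0)) + (-37/2 - 12)*8)*(-37) + (14 + 0) = ((-22 - 11) - 61/2*8)*(-37) + 14 = (-33 - 244)*(-37) + 14 = -277*(-37) + 14 = 10249 + 14 = 10263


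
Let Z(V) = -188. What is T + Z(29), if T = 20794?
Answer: 20606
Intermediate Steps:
T + Z(29) = 20794 - 188 = 20606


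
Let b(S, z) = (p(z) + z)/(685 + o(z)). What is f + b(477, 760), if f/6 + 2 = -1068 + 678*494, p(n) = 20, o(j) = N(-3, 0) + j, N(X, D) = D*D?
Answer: 578916864/289 ≈ 2.0032e+6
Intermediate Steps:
N(X, D) = D**2
o(j) = j (o(j) = 0**2 + j = 0 + j = j)
b(S, z) = (20 + z)/(685 + z)
f = 2003172 (f = -12 + 6*(-1068 + 678*494) = -12 + 6*(-1068 + 334932) = -12 + 6*333864 = -12 + 2003184 = 2003172)
f + b(477, 760) = 2003172 + (20 + 760)/(685 + 760) = 2003172 + 780/1445 = 2003172 + (1/1445)*780 = 2003172 + 156/289 = 578916864/289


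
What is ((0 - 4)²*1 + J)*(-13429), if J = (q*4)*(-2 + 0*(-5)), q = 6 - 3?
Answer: 107432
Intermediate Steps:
q = 3
J = -24 (J = (3*4)*(-2 + 0*(-5)) = 12*(-2 + 0) = 12*(-2) = -24)
((0 - 4)²*1 + J)*(-13429) = ((0 - 4)²*1 - 24)*(-13429) = ((-4)²*1 - 24)*(-13429) = (16*1 - 24)*(-13429) = (16 - 24)*(-13429) = -8*(-13429) = 107432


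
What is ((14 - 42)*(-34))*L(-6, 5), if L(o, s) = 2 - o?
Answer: 7616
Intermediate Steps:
((14 - 42)*(-34))*L(-6, 5) = ((14 - 42)*(-34))*(2 - 1*(-6)) = (-28*(-34))*(2 + 6) = 952*8 = 7616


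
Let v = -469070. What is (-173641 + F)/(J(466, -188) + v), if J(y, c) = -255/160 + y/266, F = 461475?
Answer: -1225021504/1996361247 ≈ -0.61363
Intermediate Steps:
J(y, c) = -51/32 + y/266 (J(y, c) = -255*1/160 + y*(1/266) = -51/32 + y/266)
(-173641 + F)/(J(466, -188) + v) = (-173641 + 461475)/((-51/32 + (1/266)*466) - 469070) = 287834/((-51/32 + 233/133) - 469070) = 287834/(673/4256 - 469070) = 287834/(-1996361247/4256) = 287834*(-4256/1996361247) = -1225021504/1996361247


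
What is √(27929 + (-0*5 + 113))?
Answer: √28042 ≈ 167.46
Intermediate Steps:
√(27929 + (-0*5 + 113)) = √(27929 + (-66*0 + 113)) = √(27929 + (0 + 113)) = √(27929 + 113) = √28042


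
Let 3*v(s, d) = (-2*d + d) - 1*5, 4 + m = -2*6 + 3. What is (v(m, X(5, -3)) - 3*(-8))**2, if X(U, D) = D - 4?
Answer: 5476/9 ≈ 608.44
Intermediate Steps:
X(U, D) = -4 + D
m = -13 (m = -4 + (-2*6 + 3) = -4 + (-12 + 3) = -4 - 9 = -13)
v(s, d) = -5/3 - d/3 (v(s, d) = ((-2*d + d) - 1*5)/3 = (-d - 5)/3 = (-5 - d)/3 = -5/3 - d/3)
(v(m, X(5, -3)) - 3*(-8))**2 = ((-5/3 - (-4 - 3)/3) - 3*(-8))**2 = ((-5/3 - 1/3*(-7)) + 24)**2 = ((-5/3 + 7/3) + 24)**2 = (2/3 + 24)**2 = (74/3)**2 = 5476/9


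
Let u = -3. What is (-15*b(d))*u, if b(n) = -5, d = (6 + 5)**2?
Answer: -225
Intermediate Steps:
d = 121 (d = 11**2 = 121)
(-15*b(d))*u = -15*(-5)*(-3) = 75*(-3) = -225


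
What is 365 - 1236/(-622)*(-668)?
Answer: -299309/311 ≈ -962.41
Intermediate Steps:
365 - 1236/(-622)*(-668) = 365 - 1236*(-1/622)*(-668) = 365 + (618/311)*(-668) = 365 - 412824/311 = -299309/311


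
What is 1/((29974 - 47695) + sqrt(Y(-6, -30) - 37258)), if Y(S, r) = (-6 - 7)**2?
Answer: -1969/34896770 - I*sqrt(4121)/104690310 ≈ -5.6424e-5 - 6.1319e-7*I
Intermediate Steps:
Y(S, r) = 169 (Y(S, r) = (-13)**2 = 169)
1/((29974 - 47695) + sqrt(Y(-6, -30) - 37258)) = 1/((29974 - 47695) + sqrt(169 - 37258)) = 1/(-17721 + sqrt(-37089)) = 1/(-17721 + 3*I*sqrt(4121))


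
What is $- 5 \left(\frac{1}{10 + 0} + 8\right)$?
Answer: $- \frac{81}{2} \approx -40.5$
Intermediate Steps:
$- 5 \left(\frac{1}{10 + 0} + 8\right) = - 5 \left(\frac{1}{10} + 8\right) = \left(-5\right) \frac{81}{10} = - \frac{81}{2}$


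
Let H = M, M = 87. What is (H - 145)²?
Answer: 3364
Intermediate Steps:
H = 87
(H - 145)² = (87 - 145)² = (-58)² = 3364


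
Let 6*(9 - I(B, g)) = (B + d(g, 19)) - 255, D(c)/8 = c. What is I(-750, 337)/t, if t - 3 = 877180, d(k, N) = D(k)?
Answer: -1637/5263098 ≈ -0.00031103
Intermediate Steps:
D(c) = 8*c
d(k, N) = 8*k
t = 877183 (t = 3 + 877180 = 877183)
I(B, g) = 103/2 - 4*g/3 - B/6 (I(B, g) = 9 - ((B + 8*g) - 255)/6 = 9 - (-255 + B + 8*g)/6 = 9 + (85/2 - 4*g/3 - B/6) = 103/2 - 4*g/3 - B/6)
I(-750, 337)/t = (103/2 - 4/3*337 - ⅙*(-750))/877183 = (103/2 - 1348/3 + 125)*(1/877183) = -1637/6*1/877183 = -1637/5263098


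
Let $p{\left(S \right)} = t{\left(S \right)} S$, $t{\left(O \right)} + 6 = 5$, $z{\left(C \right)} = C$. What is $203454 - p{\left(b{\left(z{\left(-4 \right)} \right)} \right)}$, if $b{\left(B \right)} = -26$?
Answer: $203428$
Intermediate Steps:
$t{\left(O \right)} = -1$ ($t{\left(O \right)} = -6 + 5 = -1$)
$p{\left(S \right)} = - S$
$203454 - p{\left(b{\left(z{\left(-4 \right)} \right)} \right)} = 203454 - \left(-1\right) \left(-26\right) = 203454 - 26 = 203428$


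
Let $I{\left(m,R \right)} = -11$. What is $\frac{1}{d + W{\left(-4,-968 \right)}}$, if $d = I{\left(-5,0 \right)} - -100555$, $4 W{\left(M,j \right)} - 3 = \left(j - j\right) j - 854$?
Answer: $\frac{4}{401325} \approx 9.967 \cdot 10^{-6}$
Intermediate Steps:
$W{\left(M,j \right)} = - \frac{851}{4}$ ($W{\left(M,j \right)} = \frac{3}{4} + \frac{\left(j - j\right) j - 854}{4} = \frac{3}{4} + \frac{0 j - 854}{4} = \frac{3}{4} + \frac{0 - 854}{4} = \frac{3}{4} + \frac{1}{4} \left(-854\right) = \frac{3}{4} - \frac{427}{2} = - \frac{851}{4}$)
$d = 100544$ ($d = -11 - -100555 = -11 + 100555 = 100544$)
$\frac{1}{d + W{\left(-4,-968 \right)}} = \frac{1}{100544 - \frac{851}{4}} = \frac{1}{\frac{401325}{4}} = \frac{4}{401325}$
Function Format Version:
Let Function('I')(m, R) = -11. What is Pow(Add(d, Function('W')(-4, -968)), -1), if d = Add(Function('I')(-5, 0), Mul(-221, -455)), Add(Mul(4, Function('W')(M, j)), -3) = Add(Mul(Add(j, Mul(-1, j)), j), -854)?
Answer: Rational(4, 401325) ≈ 9.9670e-6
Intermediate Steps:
Function('W')(M, j) = Rational(-851, 4) (Function('W')(M, j) = Add(Rational(3, 4), Mul(Rational(1, 4), Add(Mul(Add(j, Mul(-1, j)), j), -854))) = Add(Rational(3, 4), Mul(Rational(1, 4), Add(Mul(0, j), -854))) = Add(Rational(3, 4), Mul(Rational(1, 4), Add(0, -854))) = Add(Rational(3, 4), Mul(Rational(1, 4), -854)) = Add(Rational(3, 4), Rational(-427, 2)) = Rational(-851, 4))
d = 100544 (d = Add(-11, Mul(-221, -455)) = Add(-11, 100555) = 100544)
Pow(Add(d, Function('W')(-4, -968)), -1) = Pow(Add(100544, Rational(-851, 4)), -1) = Pow(Rational(401325, 4), -1) = Rational(4, 401325)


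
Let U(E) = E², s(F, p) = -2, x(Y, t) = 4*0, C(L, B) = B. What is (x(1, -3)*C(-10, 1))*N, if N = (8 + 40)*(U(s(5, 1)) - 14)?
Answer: 0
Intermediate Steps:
x(Y, t) = 0
N = -480 (N = (8 + 40)*((-2)² - 14) = 48*(4 - 14) = 48*(-10) = -480)
(x(1, -3)*C(-10, 1))*N = (0*1)*(-480) = 0*(-480) = 0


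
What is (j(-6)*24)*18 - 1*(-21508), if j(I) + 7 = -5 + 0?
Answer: 16324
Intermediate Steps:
j(I) = -12 (j(I) = -7 + (-5 + 0) = -7 - 5 = -12)
(j(-6)*24)*18 - 1*(-21508) = -12*24*18 - 1*(-21508) = -288*18 + 21508 = -5184 + 21508 = 16324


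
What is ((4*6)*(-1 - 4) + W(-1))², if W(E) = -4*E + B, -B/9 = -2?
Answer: 9604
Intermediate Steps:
B = 18 (B = -9*(-2) = 18)
W(E) = 18 - 4*E (W(E) = -4*E + 18 = 18 - 4*E)
((4*6)*(-1 - 4) + W(-1))² = ((4*6)*(-1 - 4) + (18 - 4*(-1)))² = (24*(-5) + (18 + 4))² = (-120 + 22)² = (-98)² = 9604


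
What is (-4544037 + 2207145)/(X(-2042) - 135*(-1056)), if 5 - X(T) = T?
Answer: -2336892/144607 ≈ -16.160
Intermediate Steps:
X(T) = 5 - T
(-4544037 + 2207145)/(X(-2042) - 135*(-1056)) = (-4544037 + 2207145)/((5 - 1*(-2042)) - 135*(-1056)) = -2336892/((5 + 2042) + 142560) = -2336892/(2047 + 142560) = -2336892/144607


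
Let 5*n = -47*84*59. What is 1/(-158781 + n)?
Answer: -5/1026837 ≈ -4.8693e-6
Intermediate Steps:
n = -232932/5 (n = (-47*84*59)/5 = (-3948*59)/5 = (1/5)*(-232932) = -232932/5 ≈ -46586.)
1/(-158781 + n) = 1/(-158781 - 232932/5) = 1/(-1026837/5) = -5/1026837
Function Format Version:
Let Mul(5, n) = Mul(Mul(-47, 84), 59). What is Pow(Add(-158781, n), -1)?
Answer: Rational(-5, 1026837) ≈ -4.8693e-6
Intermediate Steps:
n = Rational(-232932, 5) (n = Mul(Rational(1, 5), Mul(Mul(-47, 84), 59)) = Mul(Rational(1, 5), Mul(-3948, 59)) = Mul(Rational(1, 5), -232932) = Rational(-232932, 5) ≈ -46586.)
Pow(Add(-158781, n), -1) = Pow(Add(-158781, Rational(-232932, 5)), -1) = Pow(Rational(-1026837, 5), -1) = Rational(-5, 1026837)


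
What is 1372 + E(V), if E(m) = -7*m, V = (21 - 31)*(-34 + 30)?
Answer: 1092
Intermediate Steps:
V = 40 (V = -10*(-4) = 40)
1372 + E(V) = 1372 - 7*40 = 1372 - 280 = 1092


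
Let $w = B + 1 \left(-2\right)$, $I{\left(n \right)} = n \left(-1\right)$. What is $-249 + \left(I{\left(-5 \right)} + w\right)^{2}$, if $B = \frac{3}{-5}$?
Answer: $- \frac{6081}{25} \approx -243.24$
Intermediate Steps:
$B = - \frac{3}{5}$ ($B = 3 \left(- \frac{1}{5}\right) = - \frac{3}{5} \approx -0.6$)
$I{\left(n \right)} = - n$
$w = - \frac{13}{5}$ ($w = - \frac{3}{5} + 1 \left(-2\right) = - \frac{3}{5} - 2 = - \frac{13}{5} \approx -2.6$)
$-249 + \left(I{\left(-5 \right)} + w\right)^{2} = -249 + \left(\left(-1\right) \left(-5\right) - \frac{13}{5}\right)^{2} = -249 + \left(5 - \frac{13}{5}\right)^{2} = -249 + \left(\frac{12}{5}\right)^{2} = -249 + \frac{144}{25} = - \frac{6081}{25}$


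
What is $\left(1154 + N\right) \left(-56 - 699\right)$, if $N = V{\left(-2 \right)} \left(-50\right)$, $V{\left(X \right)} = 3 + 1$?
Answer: $-720270$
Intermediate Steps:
$V{\left(X \right)} = 4$
$N = -200$ ($N = 4 \left(-50\right) = -200$)
$\left(1154 + N\right) \left(-56 - 699\right) = \left(1154 - 200\right) \left(-56 - 699\right) = 954 \left(-755\right) = -720270$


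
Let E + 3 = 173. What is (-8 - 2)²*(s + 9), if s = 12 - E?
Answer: -14900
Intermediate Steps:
E = 170 (E = -3 + 173 = 170)
s = -158 (s = 12 - 1*170 = 12 - 170 = -158)
(-8 - 2)²*(s + 9) = (-8 - 2)²*(-158 + 9) = (-10)²*(-149) = 100*(-149) = -14900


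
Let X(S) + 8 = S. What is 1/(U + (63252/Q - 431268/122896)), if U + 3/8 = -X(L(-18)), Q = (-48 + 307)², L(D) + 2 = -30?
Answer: 588856184/21822249797 ≈ 0.026984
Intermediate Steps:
L(D) = -32 (L(D) = -2 - 30 = -32)
X(S) = -8 + S
Q = 67081 (Q = 259² = 67081)
U = 317/8 (U = -3/8 - (-8 - 32) = -3/8 - 1*(-40) = -3/8 + 40 = 317/8 ≈ 39.625)
1/(U + (63252/Q - 431268/122896)) = 1/(317/8 + (63252/67081 - 431268/122896)) = 1/(317/8 + (63252*(1/67081) - 431268*1/122896)) = 1/(317/8 + (9036/9583 - 107817/30724)) = 1/(317/8 - 755588247/294428092) = 1/(21822249797/588856184) = 588856184/21822249797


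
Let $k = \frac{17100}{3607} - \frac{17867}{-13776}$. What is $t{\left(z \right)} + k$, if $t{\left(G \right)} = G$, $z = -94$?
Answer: $- \frac{4370847139}{49690032} \approx -87.962$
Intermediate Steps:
$k = \frac{300015869}{49690032}$ ($k = 17100 \cdot \frac{1}{3607} - - \frac{17867}{13776} = \frac{17100}{3607} + \frac{17867}{13776} = \frac{300015869}{49690032} \approx 6.0378$)
$t{\left(z \right)} + k = -94 + \frac{300015869}{49690032} = - \frac{4370847139}{49690032}$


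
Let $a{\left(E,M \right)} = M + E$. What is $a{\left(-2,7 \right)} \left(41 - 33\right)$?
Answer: $40$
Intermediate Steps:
$a{\left(E,M \right)} = E + M$
$a{\left(-2,7 \right)} \left(41 - 33\right) = \left(-2 + 7\right) \left(41 - 33\right) = 5 \cdot 8 = 40$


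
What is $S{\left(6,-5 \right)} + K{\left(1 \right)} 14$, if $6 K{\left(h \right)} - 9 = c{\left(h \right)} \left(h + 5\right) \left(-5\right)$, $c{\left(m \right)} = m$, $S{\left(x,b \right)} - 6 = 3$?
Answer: $-40$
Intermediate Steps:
$S{\left(x,b \right)} = 9$ ($S{\left(x,b \right)} = 6 + 3 = 9$)
$K{\left(h \right)} = \frac{3}{2} + \frac{h \left(-25 - 5 h\right)}{6}$ ($K{\left(h \right)} = \frac{3}{2} + \frac{h \left(h + 5\right) \left(-5\right)}{6} = \frac{3}{2} + \frac{h \left(5 + h\right) \left(-5\right)}{6} = \frac{3}{2} + \frac{h \left(-25 - 5 h\right)}{6}$)
$S{\left(6,-5 \right)} + K{\left(1 \right)} 14 = 9 + \left(\frac{3}{2} - \frac{25}{6} - \frac{5 \cdot 1^{2}}{6}\right) 14 = 9 + \left(\frac{3}{2} - \frac{25}{6} - \frac{5}{6}\right) 14 = 9 - 49 = -40$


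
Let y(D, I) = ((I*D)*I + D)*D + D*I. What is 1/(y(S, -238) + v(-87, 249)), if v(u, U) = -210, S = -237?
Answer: 1/3181749201 ≈ 3.1429e-10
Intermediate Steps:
y(D, I) = D*I + D*(D + D*I²) (y(D, I) = ((D*I)*I + D)*D + D*I = (D*I² + D)*D + D*I = (D + D*I²)*D + D*I = D*(D + D*I²) + D*I = D*I + D*(D + D*I²))
1/(y(S, -238) + v(-87, 249)) = 1/(-237*(-237 - 238 - 237*(-238)²) - 210) = 1/(-237*(-237 - 238 - 237*56644) - 210) = 1/(-237*(-237 - 238 - 13424628) - 210) = 1/(-237*(-13425103) - 210) = 1/(3181749411 - 210) = 1/3181749201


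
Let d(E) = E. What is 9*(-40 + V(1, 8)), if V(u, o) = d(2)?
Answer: -342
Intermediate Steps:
V(u, o) = 2
9*(-40 + V(1, 8)) = 9*(-40 + 2) = 9*(-38) = -342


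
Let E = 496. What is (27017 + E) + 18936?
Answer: 46449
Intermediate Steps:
(27017 + E) + 18936 = (27017 + 496) + 18936 = 27513 + 18936 = 46449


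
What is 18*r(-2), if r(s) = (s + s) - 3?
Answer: -126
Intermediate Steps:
r(s) = -3 + 2*s (r(s) = 2*s - 3 = -3 + 2*s)
18*r(-2) = 18*(-3 + 2*(-2)) = 18*(-3 - 4) = 18*(-7) = -126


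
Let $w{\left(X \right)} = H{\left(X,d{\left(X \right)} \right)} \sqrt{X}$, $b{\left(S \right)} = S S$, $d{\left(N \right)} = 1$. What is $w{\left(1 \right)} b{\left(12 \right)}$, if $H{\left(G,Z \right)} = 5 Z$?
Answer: $720$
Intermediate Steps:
$b{\left(S \right)} = S^{2}$
$w{\left(X \right)} = 5 \sqrt{X}$ ($w{\left(X \right)} = 5 \cdot 1 \sqrt{X} = 5 \sqrt{X}$)
$w{\left(1 \right)} b{\left(12 \right)} = 5 \sqrt{1} \cdot 12^{2} = 5 \cdot 1 \cdot 144 = 5 \cdot 144 = 720$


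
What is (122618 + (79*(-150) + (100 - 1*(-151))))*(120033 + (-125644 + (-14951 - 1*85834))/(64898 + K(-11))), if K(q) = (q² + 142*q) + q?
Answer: 845452681437491/63446 ≈ 1.3326e+10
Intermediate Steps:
K(q) = q² + 143*q
(122618 + (79*(-150) + (100 - 1*(-151))))*(120033 + (-125644 + (-14951 - 1*85834))/(64898 + K(-11))) = (122618 + (79*(-150) + (100 - 1*(-151))))*(120033 + (-125644 + (-14951 - 1*85834))/(64898 - 11*(143 - 11))) = (122618 + (-11850 + (100 + 151)))*(120033 + (-125644 + (-14951 - 85834))/(64898 - 11*132)) = (122618 + (-11850 + 251))*(120033 + (-125644 - 100785)/(64898 - 1452)) = (122618 - 11599)*(120033 - 226429/63446) = 111019*(120033 - 226429*1/63446) = 111019*(120033 - 226429/63446) = 111019*(7615387289/63446) = 845452681437491/63446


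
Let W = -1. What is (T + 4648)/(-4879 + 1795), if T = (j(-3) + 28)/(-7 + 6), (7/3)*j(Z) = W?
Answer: -10781/7196 ≈ -1.4982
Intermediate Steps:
j(Z) = -3/7 (j(Z) = (3/7)*(-1) = -3/7)
T = -193/7 (T = (-3/7 + 28)/(-7 + 6) = (193/7)/(-1) = -1*193/7 = -193/7 ≈ -27.571)
(T + 4648)/(-4879 + 1795) = (-193/7 + 4648)/(-4879 + 1795) = (32343/7)/(-3084) = (32343/7)*(-1/3084) = -10781/7196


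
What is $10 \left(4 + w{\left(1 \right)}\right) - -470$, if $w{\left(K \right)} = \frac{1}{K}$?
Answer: $520$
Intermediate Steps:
$10 \left(4 + w{\left(1 \right)}\right) - -470 = 10 \left(4 + 1^{-1}\right) - -470 = 10 \left(4 + 1\right) + 470 = 10 \cdot 5 + 470 = 50 + 470 = 520$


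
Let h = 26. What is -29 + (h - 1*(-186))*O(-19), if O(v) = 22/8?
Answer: 554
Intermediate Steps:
O(v) = 11/4 (O(v) = 22*(1/8) = 11/4)
-29 + (h - 1*(-186))*O(-19) = -29 + (26 - 1*(-186))*(11/4) = -29 + (26 + 186)*(11/4) = -29 + 212*(11/4) = -29 + 583 = 554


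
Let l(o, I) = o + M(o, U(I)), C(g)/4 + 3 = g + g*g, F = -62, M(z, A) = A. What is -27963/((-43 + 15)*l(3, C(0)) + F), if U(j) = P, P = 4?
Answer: 9321/86 ≈ 108.38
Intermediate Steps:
U(j) = 4
C(g) = -12 + 4*g + 4*g**2 (C(g) = -12 + 4*(g + g*g) = -12 + 4*(g + g**2) = -12 + (4*g + 4*g**2) = -12 + 4*g + 4*g**2)
l(o, I) = 4 + o (l(o, I) = o + 4 = 4 + o)
-27963/((-43 + 15)*l(3, C(0)) + F) = -27963/((-43 + 15)*(4 + 3) - 62) = -27963/(-28*7 - 62) = -27963/(-196 - 62) = -27963/(-258) = -27963*(-1/258) = 9321/86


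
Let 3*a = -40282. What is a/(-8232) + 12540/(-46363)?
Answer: 778953263/572490324 ≈ 1.3606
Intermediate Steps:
a = -40282/3 (a = (⅓)*(-40282) = -40282/3 ≈ -13427.)
a/(-8232) + 12540/(-46363) = -40282/3/(-8232) + 12540/(-46363) = -40282/3*(-1/8232) + 12540*(-1/46363) = 20141/12348 - 12540/46363 = 778953263/572490324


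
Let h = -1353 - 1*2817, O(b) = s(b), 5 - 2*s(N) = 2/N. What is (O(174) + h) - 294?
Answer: -388151/87 ≈ -4461.5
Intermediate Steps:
s(N) = 5/2 - 1/N
O(b) = 5/2 - 1/b
h = -4170 (h = -1353 - 2817 = -4170)
(O(174) + h) - 294 = ((5/2 - 1/174) - 4170) - 294 = (217/87 - 4170) - 294 = -362573/87 - 294 = -388151/87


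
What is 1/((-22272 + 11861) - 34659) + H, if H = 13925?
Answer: 627599749/45070 ≈ 13925.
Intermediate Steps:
1/((-22272 + 11861) - 34659) + H = 1/((-22272 + 11861) - 34659) + 13925 = 1/(-10411 - 34659) + 13925 = 1/(-45070) + 13925 = -1/45070 + 13925 = 627599749/45070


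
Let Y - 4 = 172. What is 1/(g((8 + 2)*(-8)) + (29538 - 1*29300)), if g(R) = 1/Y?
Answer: 176/41889 ≈ 0.0042016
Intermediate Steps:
Y = 176 (Y = 4 + 172 = 176)
g(R) = 1/176
1/(g((8 + 2)*(-8)) + (29538 - 1*29300)) = 1/(1/176 + (29538 - 1*29300)) = 1/(1/176 + (29538 - 29300)) = 1/(1/176 + 238) = 1/(41889/176) = 176/41889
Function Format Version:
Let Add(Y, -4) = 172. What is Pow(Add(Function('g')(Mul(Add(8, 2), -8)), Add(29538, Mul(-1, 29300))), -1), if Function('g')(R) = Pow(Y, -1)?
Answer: Rational(176, 41889) ≈ 0.0042016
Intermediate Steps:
Y = 176 (Y = Add(4, 172) = 176)
Function('g')(R) = Rational(1, 176) (Function('g')(R) = Pow(176, -1) = Rational(1, 176))
Pow(Add(Function('g')(Mul(Add(8, 2), -8)), Add(29538, Mul(-1, 29300))), -1) = Pow(Add(Rational(1, 176), Add(29538, Mul(-1, 29300))), -1) = Pow(Add(Rational(1, 176), Add(29538, -29300)), -1) = Pow(Add(Rational(1, 176), 238), -1) = Pow(Rational(41889, 176), -1) = Rational(176, 41889)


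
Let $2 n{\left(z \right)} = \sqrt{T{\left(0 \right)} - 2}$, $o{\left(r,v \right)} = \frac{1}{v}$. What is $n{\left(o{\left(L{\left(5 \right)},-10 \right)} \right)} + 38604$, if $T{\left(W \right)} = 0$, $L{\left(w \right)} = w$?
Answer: $38604 + \frac{i \sqrt{2}}{2} \approx 38604.0 + 0.70711 i$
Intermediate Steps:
$n{\left(z \right)} = \frac{i \sqrt{2}}{2}$ ($n{\left(z \right)} = \frac{\sqrt{0 - 2}}{2} = \frac{\sqrt{-2}}{2} = \frac{i \sqrt{2}}{2}$)
$n{\left(o{\left(L{\left(5 \right)},-10 \right)} \right)} + 38604 = \frac{i \sqrt{2}}{2} + 38604 = 38604 + \frac{i \sqrt{2}}{2}$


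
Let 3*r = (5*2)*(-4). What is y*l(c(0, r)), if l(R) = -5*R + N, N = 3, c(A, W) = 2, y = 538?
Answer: -3766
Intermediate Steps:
r = -40/3 (r = ((5*2)*(-4))/3 = (10*(-4))/3 = (⅓)*(-40) = -40/3 ≈ -13.333)
l(R) = 3 - 5*R (l(R) = -5*R + 3 = 3 - 5*R)
y*l(c(0, r)) = 538*(3 - 5*2) = 538*(3 - 10) = 538*(-7) = -3766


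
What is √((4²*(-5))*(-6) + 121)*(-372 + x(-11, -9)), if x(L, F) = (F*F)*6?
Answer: 114*√601 ≈ 2794.7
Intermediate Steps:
x(L, F) = 6*F² (x(L, F) = F²*6 = 6*F²)
√((4²*(-5))*(-6) + 121)*(-372 + x(-11, -9)) = √((4²*(-5))*(-6) + 121)*(-372 + 6*(-9)²) = √((16*(-5))*(-6) + 121)*(-372 + 6*81) = √(-80*(-6) + 121)*(-372 + 486) = √(480 + 121)*114 = √601*114 = 114*√601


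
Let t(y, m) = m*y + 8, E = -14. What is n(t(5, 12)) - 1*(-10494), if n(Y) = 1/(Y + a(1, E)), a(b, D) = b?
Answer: 724087/69 ≈ 10494.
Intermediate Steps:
t(y, m) = 8 + m*y
n(Y) = 1/(1 + Y) (n(Y) = 1/(Y + 1) = 1/(1 + Y))
n(t(5, 12)) - 1*(-10494) = 1/(1 + (8 + 12*5)) - 1*(-10494) = 1/(1 + (8 + 60)) + 10494 = 1/(1 + 68) + 10494 = 1/69 + 10494 = 724087/69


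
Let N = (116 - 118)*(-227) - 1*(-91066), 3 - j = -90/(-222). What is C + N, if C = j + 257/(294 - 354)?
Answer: 203170651/2220 ≈ 91518.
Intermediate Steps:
j = 96/37 (j = 3 - (-90)/(-222) = 3 - (-90)*(-1)/222 = 3 - 1*15/37 = 3 - 15/37 = 96/37 ≈ 2.5946)
C = -3749/2220 (C = 96/37 + 257/(294 - 354) = 96/37 + 257/(-60) = 96/37 - 1/60*257 = 96/37 - 257/60 = -3749/2220 ≈ -1.6887)
N = 91520 (N = -2*(-227) + 91066 = 454 + 91066 = 91520)
C + N = -3749/2220 + 91520 = 203170651/2220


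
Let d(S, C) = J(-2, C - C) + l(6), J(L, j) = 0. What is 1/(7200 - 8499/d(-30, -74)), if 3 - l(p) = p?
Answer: 1/10033 ≈ 9.9671e-5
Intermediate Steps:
l(p) = 3 - p
d(S, C) = -3 (d(S, C) = 0 + (3 - 1*6) = 0 + (3 - 6) = 0 - 3 = -3)
1/(7200 - 8499/d(-30, -74)) = 1/(7200 - 8499/(-3)) = 1/(7200 - 8499*(-⅓)) = 1/(7200 + 2833) = 1/10033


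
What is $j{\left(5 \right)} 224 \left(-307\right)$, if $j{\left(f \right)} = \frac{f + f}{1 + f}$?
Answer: $- \frac{343840}{3} \approx -1.1461 \cdot 10^{5}$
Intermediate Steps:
$j{\left(f \right)} = \frac{2 f}{1 + f}$
$j{\left(5 \right)} 224 \left(-307\right) = 2 \cdot 5 \frac{1}{1 + 5} \cdot 224 \left(-307\right) = 2 \cdot 5 \cdot \frac{1}{6} \left(-68768\right) = \frac{5}{3} \left(-68768\right) = - \frac{343840}{3}$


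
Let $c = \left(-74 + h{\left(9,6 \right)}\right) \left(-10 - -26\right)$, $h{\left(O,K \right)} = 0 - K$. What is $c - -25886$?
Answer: $24606$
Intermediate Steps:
$h{\left(O,K \right)} = - K$
$c = -1280$ ($c = \left(-74 - 6\right) \left(-10 - -26\right) = \left(-74 - 6\right) \left(-10 + 26\right) = \left(-80\right) 16 = -1280$)
$c - -25886 = -1280 - -25886 = -1280 + 25886 = 24606$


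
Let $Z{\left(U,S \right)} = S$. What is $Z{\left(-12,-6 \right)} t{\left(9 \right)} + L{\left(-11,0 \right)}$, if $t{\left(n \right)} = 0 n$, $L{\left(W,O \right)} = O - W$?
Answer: $11$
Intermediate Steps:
$t{\left(n \right)} = 0$
$Z{\left(-12,-6 \right)} t{\left(9 \right)} + L{\left(-11,0 \right)} = \left(-6\right) 0 + \left(0 - -11\right) = 0 + \left(0 + 11\right) = 0 + 11 = 11$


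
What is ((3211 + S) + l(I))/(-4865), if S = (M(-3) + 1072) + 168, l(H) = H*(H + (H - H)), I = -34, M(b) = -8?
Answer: -5599/4865 ≈ -1.1509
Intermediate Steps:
l(H) = H² (l(H) = H*(H + 0) = H*H = H²)
S = 1232 (S = (-8 + 1072) + 168 = 1064 + 168 = 1232)
((3211 + S) + l(I))/(-4865) = ((3211 + 1232) + (-34)²)/(-4865) = (4443 + 1156)*(-1/4865) = 5599*(-1/4865) = -5599/4865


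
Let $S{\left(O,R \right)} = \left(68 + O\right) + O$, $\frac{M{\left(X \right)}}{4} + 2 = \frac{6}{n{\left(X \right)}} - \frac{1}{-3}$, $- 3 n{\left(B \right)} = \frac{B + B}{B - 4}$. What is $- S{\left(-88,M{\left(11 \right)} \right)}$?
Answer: $108$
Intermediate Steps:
$n{\left(B \right)} = - \frac{2 B}{3 \left(-4 + B\right)}$ ($n{\left(B \right)} = - \frac{\left(B + B\right) \frac{1}{B - 4}}{3} = - \frac{2 B \frac{1}{-4 + B}}{3} = - \frac{2 B}{3 \left(-4 + B\right)}$)
$M{\left(X \right)} = - \frac{20}{3} - \frac{12 \left(-12 + 3 X\right)}{X}$ ($M{\left(X \right)} = -8 + 4 \left(\frac{6}{\left(-2\right) X \frac{1}{-12 + 3 X}} - \frac{1}{-3}\right) = -8 + 4 \left(6 \left(- \frac{-12 + 3 X}{2 X}\right) - - \frac{1}{3}\right) = -8 + 4 \left(- \frac{3 \left(-12 + 3 X\right)}{X} + \frac{1}{3}\right) = -8 + 4 \left(\frac{1}{3} - \frac{3 \left(-12 + 3 X\right)}{X}\right) = -8 + \left(\frac{4}{3} - \frac{12 \left(-12 + 3 X\right)}{X}\right) = - \frac{20}{3} - \frac{12 \left(-12 + 3 X\right)}{X}$)
$S{\left(O,R \right)} = 68 + 2 O$
$- S{\left(-88,M{\left(11 \right)} \right)} = - (68 + 2 \left(-88\right)) = - (68 - 176) = \left(-1\right) \left(-108\right) = 108$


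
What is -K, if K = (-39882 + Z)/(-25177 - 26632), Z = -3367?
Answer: -43249/51809 ≈ -0.83478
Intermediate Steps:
K = 43249/51809 (K = (-39882 - 3367)/(-25177 - 26632) = -43249/(-51809) = -43249*(-1/51809) = 43249/51809 ≈ 0.83478)
-K = -1*43249/51809 = -43249/51809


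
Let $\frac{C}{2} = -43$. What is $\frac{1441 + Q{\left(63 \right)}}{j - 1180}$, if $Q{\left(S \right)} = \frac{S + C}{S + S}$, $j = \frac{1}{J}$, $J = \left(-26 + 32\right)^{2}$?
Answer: $- \frac{363086}{297353} \approx -1.2211$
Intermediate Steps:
$C = -86$ ($C = 2 \left(-43\right) = -86$)
$J = 36$ ($J = 6^{2} = 36$)
$j = \frac{1}{36} \approx 0.027778$
$Q{\left(S \right)} = \frac{-86 + S}{2 S}$ ($Q{\left(S \right)} = \frac{S - 86}{S + S} = \frac{-86 + S}{2 S}$)
$\frac{1441 + Q{\left(63 \right)}}{j - 1180} = \frac{1441 + \frac{-86 + 63}{2 \cdot 63}}{\frac{1}{36} - 1180} = \frac{1441 + \frac{1}{2} \cdot \frac{1}{63} \left(-23\right)}{- \frac{42479}{36}} = \left(1441 - \frac{23}{126}\right) \left(- \frac{36}{42479}\right) = \frac{181543}{126} \left(- \frac{36}{42479}\right) = - \frac{363086}{297353}$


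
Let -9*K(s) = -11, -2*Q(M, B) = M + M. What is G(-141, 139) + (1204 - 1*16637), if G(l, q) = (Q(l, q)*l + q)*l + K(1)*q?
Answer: 24915230/9 ≈ 2.7684e+6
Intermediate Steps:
Q(M, B) = -M (Q(M, B) = -(M + M)/2 = -M)
K(s) = 11/9 (K(s) = -⅑*(-11) = 11/9)
G(l, q) = 11*q/9 + l*(q - l²) (G(l, q) = ((-l)*l + q)*l + 11*q/9 = (-l² + q)*l + 11*q/9 = (q - l²)*l + 11*q/9 = l*(q - l²) + 11*q/9 = 11*q/9 + l*(q - l²))
G(-141, 139) + (1204 - 1*16637) = (-1*(-141)³ + (11/9)*139 - 141*139) + (1204 - 1*16637) = (-1*(-2803221) + 1529/9 - 19599) + (1204 - 16637) = (2803221 + 1529/9 - 19599) - 15433 = 25054127/9 - 15433 = 24915230/9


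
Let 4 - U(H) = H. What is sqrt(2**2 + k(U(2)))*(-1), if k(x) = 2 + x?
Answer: -2*sqrt(2) ≈ -2.8284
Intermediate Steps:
U(H) = 4 - H
sqrt(2**2 + k(U(2)))*(-1) = sqrt(2**2 + (2 + (4 - 1*2)))*(-1) = sqrt(4 + (2 + (4 - 2)))*(-1) = sqrt(4 + (2 + 2))*(-1) = sqrt(4 + 4)*(-1) = sqrt(8)*(-1) = (2*sqrt(2))*(-1) = -2*sqrt(2)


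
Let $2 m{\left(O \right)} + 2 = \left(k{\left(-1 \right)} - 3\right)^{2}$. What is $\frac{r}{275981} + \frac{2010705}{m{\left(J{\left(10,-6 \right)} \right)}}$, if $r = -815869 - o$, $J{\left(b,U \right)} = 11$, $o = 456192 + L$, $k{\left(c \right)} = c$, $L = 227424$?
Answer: $\frac{554905880210}{1931867} \approx 2.8724 \cdot 10^{5}$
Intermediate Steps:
$o = 683616$ ($o = 456192 + 227424 = 683616$)
$r = -1499485$ ($r = -815869 - 683616 = -1499485$)
$m{\left(O \right)} = 7$ ($m{\left(O \right)} = -1 + \frac{\left(-1 - 3\right)^{2}}{2} = -1 + \frac{\left(-4\right)^{2}}{2} = -1 + \frac{1}{2} \cdot 16 = -1 + 8 = 7$)
$\frac{r}{275981} + \frac{2010705}{m{\left(J{\left(10,-6 \right)} \right)}} = - \frac{1499485}{275981} + \frac{2010705}{7} = \frac{554905880210}{1931867}$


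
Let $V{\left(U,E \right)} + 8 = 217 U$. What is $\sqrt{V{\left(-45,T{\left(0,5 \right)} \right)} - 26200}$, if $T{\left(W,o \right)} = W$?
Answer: $3 i \sqrt{3997} \approx 189.67 i$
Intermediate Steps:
$V{\left(U,E \right)} = -8 + 217 U$
$\sqrt{V{\left(-45,T{\left(0,5 \right)} \right)} - 26200} = \sqrt{\left(-8 + 217 \left(-45\right)\right) - 26200} = \sqrt{\left(-8 - 9765\right) - 26200} = \sqrt{-9773 - 26200} = \sqrt{-35973} = 3 i \sqrt{3997}$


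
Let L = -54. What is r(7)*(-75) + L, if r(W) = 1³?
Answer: -129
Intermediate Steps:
r(W) = 1
r(7)*(-75) + L = 1*(-75) - 54 = -75 - 54 = -129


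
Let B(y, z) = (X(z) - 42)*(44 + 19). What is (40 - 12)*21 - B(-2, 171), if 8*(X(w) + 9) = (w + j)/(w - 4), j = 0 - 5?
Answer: 2533839/668 ≈ 3793.2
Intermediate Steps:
j = -5
X(w) = -9 + (-5 + w)/(8*(-4 + w)) (X(w) = -9 + ((w - 5)/(w - 4))/8 = -9 + ((-5 + w)/(-4 + w))/8 = -9 + (-5 + w)/(8*(-4 + w)))
B(y, z) = -2646 + 63*(283 - 71*z)/(8*(-4 + z)) (B(y, z) = ((283 - 71*z)/(8*(-4 + z)) - 42)*(44 + 19) = (-42 + (283 - 71*z)/(8*(-4 + z)))*63 = -2646 + 63*(283 - 71*z)/(8*(-4 + z)))
(40 - 12)*21 - B(-2, 171) = (40 - 12)*21 - 63*(1627 - 407*171)/(8*(-4 + 171)) = 28*21 - 63*(1627 - 69597)/(8*167) = 588 - 63*(-67970)/(8*167) = 588 - 1*(-2141055/668) = 588 + 2141055/668 = 2533839/668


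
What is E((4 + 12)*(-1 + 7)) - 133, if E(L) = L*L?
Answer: 9083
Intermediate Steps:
E(L) = L²
E((4 + 12)*(-1 + 7)) - 133 = ((4 + 12)*(-1 + 7))² - 133 = (16*6)² - 133 = 96² - 133 = 9216 - 133 = 9083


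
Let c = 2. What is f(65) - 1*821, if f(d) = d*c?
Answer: -691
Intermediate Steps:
f(d) = 2*d (f(d) = d*2 = 2*d)
f(65) - 1*821 = 2*65 - 1*821 = 130 - 821 = -691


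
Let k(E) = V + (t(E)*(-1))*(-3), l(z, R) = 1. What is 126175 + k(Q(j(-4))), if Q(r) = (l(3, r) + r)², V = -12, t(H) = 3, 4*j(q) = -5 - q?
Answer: 126172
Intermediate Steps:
j(q) = -5/4 - q/4 (j(q) = (-5 - q)/4 = -5/4 - q/4)
Q(r) = (1 + r)²
k(E) = -3 (k(E) = -12 + (3*(-1))*(-3) = -12 - 3*(-3) = -12 + 9 = -3)
126175 + k(Q(j(-4))) = 126175 - 3 = 126172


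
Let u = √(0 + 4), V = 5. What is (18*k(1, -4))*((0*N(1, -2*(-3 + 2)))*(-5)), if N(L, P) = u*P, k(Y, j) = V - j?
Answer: 0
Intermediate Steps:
k(Y, j) = 5 - j
u = 2 (u = √4 = 2)
N(L, P) = 2*P
(18*k(1, -4))*((0*N(1, -2*(-3 + 2)))*(-5)) = (18*(5 - 1*(-4)))*((0*(2*(-2*(-3 + 2))))*(-5)) = (18*(5 + 4))*((0*(2*(-2*(-1))))*(-5)) = (18*9)*((0*(2*2))*(-5)) = 162*((0*4)*(-5)) = 162*(0*(-5)) = 162*0 = 0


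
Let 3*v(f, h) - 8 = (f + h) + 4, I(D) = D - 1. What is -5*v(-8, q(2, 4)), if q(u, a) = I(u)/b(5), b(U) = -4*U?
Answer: -79/12 ≈ -6.5833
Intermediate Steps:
I(D) = -1 + D
q(u, a) = 1/20 - u/20 (q(u, a) = (-1 + u)/((-4*5)) = (-1 + u)/(-20) = (-1 + u)*(-1/20) = 1/20 - u/20)
v(f, h) = 4 + f/3 + h/3 (v(f, h) = 8/3 + ((f + h) + 4)/3 = 8/3 + (4 + f + h)/3 = 8/3 + (4/3 + f/3 + h/3) = 4 + f/3 + h/3)
-5*v(-8, q(2, 4)) = -5*(4 + (⅓)*(-8) + (1/20 - 1/20*2)/3) = -5*(4 - 8/3 + (1/20 - ⅒)/3) = -5*(4 - 8/3 + (⅓)*(-1/20)) = -5*(4 - 8/3 - 1/60) = -5*79/60 = -79/12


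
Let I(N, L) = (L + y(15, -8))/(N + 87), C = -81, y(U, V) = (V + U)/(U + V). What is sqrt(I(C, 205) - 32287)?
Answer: I*sqrt(290274)/3 ≈ 179.59*I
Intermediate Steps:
y(U, V) = 1 (y(U, V) = (U + V)/(U + V) = 1)
I(N, L) = (1 + L)/(87 + N) (I(N, L) = (L + 1)/(N + 87) = (1 + L)/(87 + N))
sqrt(I(C, 205) - 32287) = sqrt((1 + 205)/(87 - 81) - 32287) = sqrt(206/6 - 32287) = sqrt((1/6)*206 - 32287) = sqrt(103/3 - 32287) = sqrt(-96758/3) = I*sqrt(290274)/3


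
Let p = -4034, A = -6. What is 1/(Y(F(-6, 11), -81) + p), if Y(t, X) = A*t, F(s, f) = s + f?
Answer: -1/4064 ≈ -0.00024606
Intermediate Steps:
F(s, f) = f + s
Y(t, X) = -6*t
1/(Y(F(-6, 11), -81) + p) = 1/(-6*(11 - 6) - 4034) = 1/(-6*5 - 4034) = 1/(-30 - 4034) = 1/(-4064) = -1/4064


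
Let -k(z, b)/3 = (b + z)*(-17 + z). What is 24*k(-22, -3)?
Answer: -70200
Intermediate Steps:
k(z, b) = -3*(-17 + z)*(b + z) (k(z, b) = -3*(b + z)*(-17 + z) = -3*(-17 + z)*(b + z))
24*k(-22, -3) = 24*(-3*(-22)**2 + 51*(-3) + 51*(-22) - 3*(-3)*(-22)) = 24*(-3*484 - 153 - 1122 - 198) = 24*(-1452 - 153 - 1122 - 198) = 24*(-2925) = -70200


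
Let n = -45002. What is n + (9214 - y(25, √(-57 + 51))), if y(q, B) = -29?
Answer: -35759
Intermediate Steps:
n + (9214 - y(25, √(-57 + 51))) = -45002 + (9214 - 1*(-29)) = -45002 + (9214 + 29) = -45002 + 9243 = -35759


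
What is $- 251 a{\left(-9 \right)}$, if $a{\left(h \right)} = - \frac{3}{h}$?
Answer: $- \frac{251}{3} \approx -83.667$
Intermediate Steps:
$- 251 a{\left(-9 \right)} = - 251 \left(- \frac{3}{-9}\right) = - 251 \left(\left(-3\right) \left(- \frac{1}{9}\right)\right) = \left(-251\right) \frac{1}{3} = - \frac{251}{3}$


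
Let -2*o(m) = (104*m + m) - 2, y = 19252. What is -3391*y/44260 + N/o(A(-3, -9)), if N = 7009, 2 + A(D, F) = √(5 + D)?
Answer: -170383575681/126661055 + 735945*√2/11447 ≈ -1254.3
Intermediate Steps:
A(D, F) = -2 + √(5 + D)
o(m) = 1 - 105*m/2 (o(m) = -((104*m + m) - 2)/2 = -(105*m - 2)/2 = -(-2 + 105*m)/2 = 1 - 105*m/2)
-3391*y/44260 + N/o(A(-3, -9)) = -3391/(44260/19252) + 7009/(1 - 105*(-2 + √(5 - 3))/2) = -3391/(44260*(1/19252)) + 7009/(1 - 105*(-2 + √2)/2) = -3391/11065/4813 + 7009/(1 + (105 - 105*√2/2)) = -3391*4813/11065 + 7009/(106 - 105*√2/2) = -16320883/11065 + 7009/(106 - 105*√2/2)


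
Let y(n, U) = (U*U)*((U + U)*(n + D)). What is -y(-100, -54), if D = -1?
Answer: -31807728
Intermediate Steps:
y(n, U) = 2*U³*(-1 + n) (y(n, U) = (U*U)*((U + U)*(n - 1)) = U²*((2*U)*(-1 + n)) = U²*(2*U*(-1 + n)) = 2*U³*(-1 + n))
-y(-100, -54) = -2*(-54)³*(-1 - 100) = -2*(-157464)*(-101) = -1*31807728 = -31807728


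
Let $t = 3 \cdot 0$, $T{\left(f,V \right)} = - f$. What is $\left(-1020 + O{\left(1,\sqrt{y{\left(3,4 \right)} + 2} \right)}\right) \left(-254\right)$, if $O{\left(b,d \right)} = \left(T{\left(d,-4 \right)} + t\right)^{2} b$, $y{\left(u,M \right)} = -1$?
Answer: $258826$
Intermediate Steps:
$t = 0$
$O{\left(b,d \right)} = b d^{2}$ ($O{\left(b,d \right)} = \left(- d + 0\right)^{2} b = \left(- d\right)^{2} b = d^{2} b = b d^{2}$)
$\left(-1020 + O{\left(1,\sqrt{y{\left(3,4 \right)} + 2} \right)}\right) \left(-254\right) = \left(-1020 + 1 \left(\sqrt{-1 + 2}\right)^{2}\right) \left(-254\right) = \left(-1020 + 1 \left(\sqrt{1}\right)^{2}\right) \left(-254\right) = \left(-1020 + 1 \cdot 1^{2}\right) \left(-254\right) = \left(-1020 + 1 \cdot 1\right) \left(-254\right) = \left(-1020 + 1\right) \left(-254\right) = \left(-1019\right) \left(-254\right) = 258826$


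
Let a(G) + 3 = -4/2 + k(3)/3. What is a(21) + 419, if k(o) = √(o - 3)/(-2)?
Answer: 414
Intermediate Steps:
k(o) = -√(-3 + o)/2 (k(o) = √(-3 + o)*(-½) = -√(-3 + o)/2)
a(G) = -5 (a(G) = -3 + (-4/2 - √(-3 + 3)/2/3) = -3 + (-4*½ - √0/2*(⅓)) = -3 + (-2 - ½*0*(⅓)) = -3 + (-2 + 0*(⅓)) = -3 + (-2 + 0) = -3 - 2 = -5)
a(21) + 419 = -5 + 419 = 414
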